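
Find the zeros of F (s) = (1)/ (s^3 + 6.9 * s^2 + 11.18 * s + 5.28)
Numerator is a nonzero constant (1) → Zeros: none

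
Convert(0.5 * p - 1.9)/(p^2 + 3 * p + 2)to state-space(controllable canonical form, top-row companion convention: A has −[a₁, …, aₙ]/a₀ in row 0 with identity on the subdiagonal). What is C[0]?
Reachable canonical form: C = numerator coefficients (right-aligned, zero-padded to length n).
num = 0.5*p - 1.9, C = [[0.5, -1.9]].
C[0] = 0.5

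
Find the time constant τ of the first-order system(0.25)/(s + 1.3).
First-order system: τ = -1/pole. Pole = -1.3. τ = -1/(-1.3) = 0.7692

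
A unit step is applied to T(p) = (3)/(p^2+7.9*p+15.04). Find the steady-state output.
FVT: lim_{t→∞} y(t) = lim_{p→0} p*Y(p) where Y(p) = T(p)/p.
= lim_{p→0} T(p) = T(0) = num(0)/den(0) = 3/15.04 = 0.1995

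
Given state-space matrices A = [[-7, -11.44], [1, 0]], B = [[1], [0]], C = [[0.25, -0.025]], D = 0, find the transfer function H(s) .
H(s) = C(sI - A)⁻¹B + D.
Characteristic polynomial det(sI - A) = s^2 + 7*s + 11.44.
Numerator from C·adj(sI-A)·B + D·det(sI-A) = 0.25*s - 0.025.
H(s) = (0.25*s - 0.025)/(s^2 + 7*s + 11.44)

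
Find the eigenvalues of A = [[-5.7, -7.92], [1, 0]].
Eigenvalues solve det(λI - A) = 0.
Characteristic polynomial: λ^2 + 5.7*λ + 7.92 = 0.
Factor: (λ + 2.4)(λ + 3.3) = 0.
Roots: -2.4, -3.3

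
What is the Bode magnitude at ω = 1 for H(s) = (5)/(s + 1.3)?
Substitute s = j*1: H(j1) = 2.41636 - 1.85874j.
|H(j1)| = sqrt(Re² + Im²) = 3.049.
20*log₁₀(3.049) = 9.68 dB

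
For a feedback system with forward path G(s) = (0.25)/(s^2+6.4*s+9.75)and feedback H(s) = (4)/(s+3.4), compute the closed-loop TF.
Closed-loop T = G/(1+GH).
Numerator: G_num * H_den = 0.25*s + 0.85.
Denominator: G_den * H_den + G_num * H_num = (s^3 + 9.8*s^2 + 31.51*s + 33.15) + (1) = s^3 + 9.8*s^2 + 31.51*s + 34.15.
T(s) = (0.25*s + 0.85)/(s^3 + 9.8*s^2 + 31.51*s + 34.15)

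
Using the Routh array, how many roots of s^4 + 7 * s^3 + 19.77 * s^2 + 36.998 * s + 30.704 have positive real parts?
Routh array:
s^4: [1, 19.77, 30.704]; s^3: [7, 36.998]; s^2: [14.4846, 30.704]; s^1: [22.1596]; s^0: [30.704]
First column: [1, 7, 14.4846, 22.1596, 30.704]. Sign changes = RHP roots = 0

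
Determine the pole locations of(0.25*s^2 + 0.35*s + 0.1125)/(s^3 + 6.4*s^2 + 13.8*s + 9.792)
Set denominator = 0: s^3 + 6.4*s^2 + 13.8*s + 9.792 = (s + 1.6)(s^2 + 4.8*s + 6.12) = 0 → Poles: -1.6, -2.4 + 0.6j, -2.4 - 0.6j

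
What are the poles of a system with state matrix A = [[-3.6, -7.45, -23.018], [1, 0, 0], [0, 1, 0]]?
Eigenvalues solve det(λI - A) = 0.
Characteristic polynomial: λ^3 + 3.6*λ^2 + 7.45*λ + 23.018 = 0.
Factor: (λ + 3.4)(λ^2 + 0.2*λ + 6.77) = 0.
Roots: -0.1 + 2.6j, -0.1 - 2.6j, -3.4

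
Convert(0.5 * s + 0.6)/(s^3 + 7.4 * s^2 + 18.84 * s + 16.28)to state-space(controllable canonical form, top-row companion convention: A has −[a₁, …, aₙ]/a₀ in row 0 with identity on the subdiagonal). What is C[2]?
Reachable canonical form: C = numerator coefficients (right-aligned, zero-padded to length n).
num = 0.5*s + 0.6, C = [[0, 0.5, 0.6]].
C[2] = 0.6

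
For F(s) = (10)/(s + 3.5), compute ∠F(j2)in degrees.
Substitute s = j*2: F(j2) = 2.15385 - 1.23077j.
∠F(j2) = atan2(Im, Re) = atan2(-1.23077, 2.15385) = -29.74°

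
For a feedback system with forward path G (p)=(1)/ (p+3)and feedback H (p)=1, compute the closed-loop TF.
Closed-loop T = G/(1+GH).
Numerator: G_num * H_den = 1.
Denominator: G_den * H_den + G_num * H_num = (p + 3) + (1) = p + 4.
T(p) = (1)/(p + 4)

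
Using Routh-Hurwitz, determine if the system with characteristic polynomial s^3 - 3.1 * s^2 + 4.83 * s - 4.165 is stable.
Routh array:
s^3: [1, 4.83]; s^2: [-3.1, -4.165]; s^1: [3.48645]; s^0: [-4.165]
First column: [1, -3.1, 3.48645, -4.165]. Sign changes = 3.
No, unstable (3 RHP root(s))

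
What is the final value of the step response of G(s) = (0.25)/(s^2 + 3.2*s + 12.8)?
FVT: lim_{t→∞} y(t) = lim_{s→0} s*Y(s) where Y(s) = G(s)/s.
= lim_{s→0} G(s) = G(0) = num(0)/den(0) = 0.25/12.8 = 0.01953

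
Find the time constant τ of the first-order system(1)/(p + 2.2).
First-order system: τ = -1/pole. Pole = -2.2. τ = -1/(-2.2) = 0.4545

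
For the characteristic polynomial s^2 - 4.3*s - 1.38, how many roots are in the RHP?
s^2 - 4.3*s - 1.38 = (s - 4.6)(s + 0.3). Poles: -0.3, 4.6. RHP poles (Re>0): 1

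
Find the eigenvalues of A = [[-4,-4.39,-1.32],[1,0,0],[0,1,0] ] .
Eigenvalues solve det(λI - A) = 0.
Characteristic polynomial: λ^3 + 4*λ^2 + 4.39*λ + 1.32 = 0.
Factor: (λ + 2.4)(λ + 1.1)(λ + 0.5) = 0.
Roots: -0.5, -1.1, -2.4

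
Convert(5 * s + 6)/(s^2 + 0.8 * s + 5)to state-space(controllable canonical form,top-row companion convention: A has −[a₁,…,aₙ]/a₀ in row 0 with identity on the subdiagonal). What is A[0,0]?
Reachable canonical form for den = s^2 + 0.8*s + 5: top row of A = -[a₁,a₂,...,aₙ]/a₀, ones on the subdiagonal, zeros elsewhere.
A = [[-0.8, -5], [1, 0]].
A[0,0] = -0.8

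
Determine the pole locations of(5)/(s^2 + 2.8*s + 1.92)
Set denominator = 0: s^2 + 2.8*s + 1.92 = (s + 1.2)(s + 1.6) = 0 → Poles: -1.2, -1.6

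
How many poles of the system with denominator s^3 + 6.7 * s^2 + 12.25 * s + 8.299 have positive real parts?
s^3 + 6.7*s^2 + 12.25*s + 8.299 = (s + 4.3)(s^2 + 2.4*s + 1.93). Poles: -1.2 + 0.7j, -1.2 - 0.7j, -4.3. RHP poles (Re>0): 0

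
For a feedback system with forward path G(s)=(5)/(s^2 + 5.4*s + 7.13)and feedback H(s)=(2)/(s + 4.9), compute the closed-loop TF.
Closed-loop T = G/(1+GH).
Numerator: G_num * H_den = 5*s + 24.5.
Denominator: G_den * H_den + G_num * H_num = (s^3 + 10.3*s^2 + 33.59*s + 34.937) + (10) = s^3 + 10.3*s^2 + 33.59*s + 44.937.
T(s) = (5*s + 24.5)/(s^3 + 10.3*s^2 + 33.59*s + 44.937)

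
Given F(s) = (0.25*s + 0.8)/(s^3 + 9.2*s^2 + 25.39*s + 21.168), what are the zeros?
Set numerator = 0: 0.25*s + 0.8 = 0 → Zeros: -3.2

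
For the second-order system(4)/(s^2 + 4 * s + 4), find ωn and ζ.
Standard form: ωn²/(s²+2ζωn·s+ωn²).
const=4=ωn² → ωn=2, s coeff=4=2ζωn → ζ=1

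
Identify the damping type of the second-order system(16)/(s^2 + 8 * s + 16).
Standard form: ωn²/(s²+2ζωn·s+ωn²) gives ωn=4, ζ=1.
Critically damped (ζ = 1)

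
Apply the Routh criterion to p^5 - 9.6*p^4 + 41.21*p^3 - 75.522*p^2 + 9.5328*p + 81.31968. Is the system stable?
Routh array:
p^5: [1, 41.21, 9.5328]; p^4: [-9.6, -75.522, 81.31968]; p^3: [33.3431, 18.0036]; p^2: [-70.3385, 81.31968]; p^1: [56.5522]; p^0: [81.31968]
First column: [1, -9.6, 33.3431, -70.3385, 56.5522, 81.31968]. Sign changes = 4.
No, unstable (4 RHP root(s))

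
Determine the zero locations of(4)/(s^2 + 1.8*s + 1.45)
Numerator is a nonzero constant (4) → Zeros: none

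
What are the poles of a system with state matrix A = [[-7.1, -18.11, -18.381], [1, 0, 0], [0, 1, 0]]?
Eigenvalues solve det(λI - A) = 0.
Characteristic polynomial: λ^3 + 7.1*λ^2 + 18.11*λ + 18.381 = 0.
Factor: (λ + 3.3)(λ^2 + 3.8*λ + 5.57) = 0.
Roots: -1.9 + 1.4j, -1.9 - 1.4j, -3.3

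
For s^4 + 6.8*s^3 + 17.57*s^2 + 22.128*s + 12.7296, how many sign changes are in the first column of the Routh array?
Routh array:
s^4: [1, 17.57, 12.7296]; s^3: [6.8, 22.128]; s^2: [14.3159, 12.7296]; s^1: [16.0815]; s^0: [12.7296]
First column: [1, 6.8, 14.3159, 16.0815, 12.7296]. Sign changes = 0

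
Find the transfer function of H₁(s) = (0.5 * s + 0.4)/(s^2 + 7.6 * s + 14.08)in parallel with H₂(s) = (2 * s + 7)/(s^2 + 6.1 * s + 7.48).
Parallel: H = H₁ + H₂ = (n₁·d₂ + n₂·d₁)/(d₁·d₂).
n₁·d₂ = 0.5*s^3 + 3.45*s^2 + 6.18*s + 2.992. n₂·d₁ = 2*s^3 + 22.2*s^2 + 81.36*s + 98.56. Sum = 2.5*s^3 + 25.65*s^2 + 87.54*s + 101.552. d₁·d₂ = s^4 + 13.7*s^3 + 67.92*s^2 + 142.736*s + 105.3184.
H(s) = (2.5*s^3 + 25.65*s^2 + 87.54*s + 101.552)/(s^4 + 13.7*s^3 + 67.92*s^2 + 142.736*s + 105.3184)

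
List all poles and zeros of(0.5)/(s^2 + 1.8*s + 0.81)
Set denominator = 0: s^2 + 1.8*s + 0.81 = (s + 0.9)(s + 0.9) = 0 → Poles: -0.9, -0.9
Numerator is a nonzero constant (0.5) → Zeros: none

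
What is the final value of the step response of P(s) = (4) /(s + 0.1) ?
FVT: lim_{t→∞} y(t) = lim_{s→0} s*Y(s) where Y(s) = P(s)/s.
= lim_{s→0} P(s) = P(0) = num(0)/den(0) = 4/0.1 = 40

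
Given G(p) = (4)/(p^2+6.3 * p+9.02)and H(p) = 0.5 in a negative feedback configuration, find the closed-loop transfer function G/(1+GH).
Closed-loop T = G/(1+GH).
Numerator: G_num * H_den = 4.
Denominator: G_den * H_den + G_num * H_num = (p^2 + 6.3*p + 9.02) + (2) = p^2 + 6.3*p + 11.02.
T(p) = (4)/(p^2 + 6.3*p + 11.02)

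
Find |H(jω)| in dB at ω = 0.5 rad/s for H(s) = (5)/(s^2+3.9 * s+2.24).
Substitute s = j*0.5: H(j0.5) = 1.28179 - 1.25602j.
|H(j0.5)| = sqrt(Re² + Im²) = 1.795.
20*log₁₀(1.795) = 5.08 dB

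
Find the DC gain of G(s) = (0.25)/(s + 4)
DC gain = G(0) = num(0)/den(0) = 0.25/4 = 0.0625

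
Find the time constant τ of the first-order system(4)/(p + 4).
First-order system: τ = -1/pole. Pole = -4. τ = -1/(-4) = 0.25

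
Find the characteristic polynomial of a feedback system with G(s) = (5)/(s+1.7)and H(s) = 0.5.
Characteristic poly = G_den * H_den + G_num * H_num = (s + 1.7) + (2.5) = s + 4.2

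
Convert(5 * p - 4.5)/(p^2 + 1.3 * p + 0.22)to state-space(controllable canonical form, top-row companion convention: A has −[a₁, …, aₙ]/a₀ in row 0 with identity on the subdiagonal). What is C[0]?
Reachable canonical form: C = numerator coefficients (right-aligned, zero-padded to length n).
num = 5*p - 4.5, C = [[5, -4.5]].
C[0] = 5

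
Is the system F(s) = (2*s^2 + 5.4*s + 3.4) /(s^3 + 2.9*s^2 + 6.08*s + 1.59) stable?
Denominator: s^3 + 2.9*s^2 + 6.08*s + 1.59 = (s + 0.3)(s^2 + 2.6*s + 5.3). Poles: -0.3, -1.3 + 1.9j, -1.3 - 1.9j. All Re(p)<0: Yes (stable)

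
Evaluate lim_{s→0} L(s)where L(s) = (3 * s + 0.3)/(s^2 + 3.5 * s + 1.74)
DC gain = L(0) = num(0)/den(0) = 0.3/1.74 = 0.1724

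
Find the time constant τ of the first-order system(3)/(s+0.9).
First-order system: τ = -1/pole. Pole = -0.9. τ = -1/(-0.9) = 1.111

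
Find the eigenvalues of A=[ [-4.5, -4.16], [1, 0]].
Eigenvalues solve det(λI - A) = 0.
Characteristic polynomial: λ^2 + 4.5*λ + 4.16 = 0.
Factor: (λ + 3.2)(λ + 1.3) = 0.
Roots: -1.3, -3.2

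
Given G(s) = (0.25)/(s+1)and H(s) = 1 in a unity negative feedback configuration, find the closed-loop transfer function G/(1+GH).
Closed-loop T = G/(1+GH).
Numerator: G_num * H_den = 0.25.
Denominator: G_den * H_den + G_num * H_num = (s + 1) + (0.25) = s + 1.25.
T(s) = (0.25)/(s + 1.25)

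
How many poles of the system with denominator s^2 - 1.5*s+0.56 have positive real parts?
s^2 - 1.5*s + 0.56 = (s - 0.8)(s - 0.7). Poles: 0.7, 0.8. RHP poles (Re>0): 2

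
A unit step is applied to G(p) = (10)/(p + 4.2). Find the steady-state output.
FVT: lim_{t→∞} y(t) = lim_{p→0} p*Y(p) where Y(p) = G(p)/p.
= lim_{p→0} G(p) = G(0) = num(0)/den(0) = 10/4.2 = 2.381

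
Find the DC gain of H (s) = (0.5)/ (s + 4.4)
DC gain = H(0) = num(0)/den(0) = 0.5/4.4 = 0.1136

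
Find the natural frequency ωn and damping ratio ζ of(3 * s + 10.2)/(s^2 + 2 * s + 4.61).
Underdamped: complex pole -1 + 1.9j. ωn = |pole| = 2.147, ζ = -Re(pole)/ωn = 0.4657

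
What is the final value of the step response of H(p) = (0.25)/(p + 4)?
FVT: lim_{t→∞} y(t) = lim_{p→0} p*Y(p) where Y(p) = H(p)/p.
= lim_{p→0} H(p) = H(0) = num(0)/den(0) = 0.25/4 = 0.0625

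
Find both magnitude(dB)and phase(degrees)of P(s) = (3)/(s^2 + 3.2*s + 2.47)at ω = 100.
Substitute s = j*100: P(j100) = -0.000299767 - 9.59491e-06j.
|P| = 20*log₁₀(sqrt(Re²+Im²)) = -70.46 dB.
∠P = atan2(Im, Re) = -178.17°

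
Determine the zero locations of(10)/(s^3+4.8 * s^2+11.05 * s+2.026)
Numerator is a nonzero constant (10) → Zeros: none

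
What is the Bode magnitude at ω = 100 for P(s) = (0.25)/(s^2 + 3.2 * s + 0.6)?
Substitute s = j*100: P(j100) = -2.49759e-05 - 7.99277e-07j.
|P(j100)| = sqrt(Re² + Im²) = 2.499e-05.
20*log₁₀(2.499e-05) = -92.05 dB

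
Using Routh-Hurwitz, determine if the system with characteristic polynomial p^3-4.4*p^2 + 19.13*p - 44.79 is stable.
Routh array:
p^3: [1, 19.13]; p^2: [-4.4, -44.79]; p^1: [8.95045]; p^0: [-44.79]
First column: [1, -4.4, 8.95045, -44.79]. Sign changes = 3.
No, unstable (3 RHP root(s))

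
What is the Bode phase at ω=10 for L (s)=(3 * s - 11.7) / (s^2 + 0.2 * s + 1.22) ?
Substitute s = j*10: L(j10) = 0.124543 - 0.301184j.
∠L(j10) = atan2(Im, Re) = atan2(-0.301184, 0.124543) = -67.53°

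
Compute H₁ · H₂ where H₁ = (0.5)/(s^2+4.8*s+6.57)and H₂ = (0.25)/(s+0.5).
Series: H = H₁ · H₂ = (n₁·n₂)/(d₁·d₂).
Num: n₁·n₂ = 0.125. Den: d₁·d₂ = s^3 + 5.3*s^2 + 8.97*s + 3.285.
H(s) = (0.125)/(s^3 + 5.3*s^2 + 8.97*s + 3.285)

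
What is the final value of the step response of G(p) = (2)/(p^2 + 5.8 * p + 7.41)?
FVT: lim_{t→∞} y(t) = lim_{p→0} p*Y(p) where Y(p) = G(p)/p.
= lim_{p→0} G(p) = G(0) = num(0)/den(0) = 2/7.41 = 0.2699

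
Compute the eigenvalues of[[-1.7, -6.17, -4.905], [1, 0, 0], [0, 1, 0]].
Eigenvalues solve det(λI - A) = 0.
Characteristic polynomial: λ^3 + 1.7*λ^2 + 6.17*λ + 4.905 = 0.
Factor: (λ + 0.9)(λ^2 + 0.8*λ + 5.45) = 0.
Roots: -0.4 + 2.3j, -0.4 - 2.3j, -0.9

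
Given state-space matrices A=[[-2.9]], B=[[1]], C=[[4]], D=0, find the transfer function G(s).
G(s) = C(sI - A)⁻¹B + D.
Characteristic polynomial det(sI - A) = s + 2.9.
Numerator from C·adj(sI-A)·B + D·det(sI-A) = 4.
G(s) = (4)/(s + 2.9)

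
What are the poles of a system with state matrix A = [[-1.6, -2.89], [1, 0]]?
Eigenvalues solve det(λI - A) = 0.
Characteristic polynomial: λ^2 + 1.6*λ + 2.89 = 0.
Roots: -0.8 + 1.5j, -0.8 - 1.5j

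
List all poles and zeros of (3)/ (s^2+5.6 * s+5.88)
Set denominator = 0: s^2 + 5.6*s + 5.88 = (s + 4.2)(s + 1.4) = 0 → Poles: -1.4, -4.2
Numerator is a nonzero constant (3) → Zeros: none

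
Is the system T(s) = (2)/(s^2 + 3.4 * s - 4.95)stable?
Denominator: s^2 + 3.4*s - 4.95 = (s - 1.1)(s + 4.5). Poles: -4.5, 1.1. All Re(p)<0: No (unstable)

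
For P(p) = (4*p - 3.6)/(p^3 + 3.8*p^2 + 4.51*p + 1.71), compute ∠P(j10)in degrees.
Substitute p = j*10: P(j10) = -0.034916 - 0.0176022j.
∠P(j10) = atan2(Im, Re) = atan2(-0.0176022, -0.034916) = -153.25°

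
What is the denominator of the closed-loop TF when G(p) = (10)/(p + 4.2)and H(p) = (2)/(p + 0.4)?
Characteristic poly = G_den * H_den + G_num * H_num = (p^2 + 4.6*p + 1.68) + (20) = p^2 + 4.6*p + 21.68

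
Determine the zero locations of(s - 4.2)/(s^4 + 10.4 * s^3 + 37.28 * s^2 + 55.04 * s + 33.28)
Set numerator = 0: s - 4.2 = 0 → Zeros: 4.2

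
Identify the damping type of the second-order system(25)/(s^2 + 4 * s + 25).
Standard form: ωn²/(s²+2ζωn·s+ωn²) gives ωn=5, ζ=0.4.
Underdamped (ζ = 0.4 < 1)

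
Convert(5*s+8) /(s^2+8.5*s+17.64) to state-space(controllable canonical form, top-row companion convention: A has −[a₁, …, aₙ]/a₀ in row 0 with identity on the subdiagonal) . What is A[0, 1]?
Reachable canonical form for den = s^2 + 8.5*s + 17.64: top row of A = -[a₁,a₂,...,aₙ]/a₀, ones on the subdiagonal, zeros elsewhere.
A = [[-8.5, -17.64], [1, 0]].
A[0,1] = -17.64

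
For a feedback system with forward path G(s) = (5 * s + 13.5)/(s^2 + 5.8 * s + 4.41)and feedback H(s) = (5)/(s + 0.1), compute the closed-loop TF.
Closed-loop T = G/(1+GH).
Numerator: G_num * H_den = 5*s^2 + 14*s + 1.35.
Denominator: G_den * H_den + G_num * H_num = (s^3 + 5.9*s^2 + 4.99*s + 0.441) + (25*s + 67.5) = s^3 + 5.9*s^2 + 29.99*s + 67.941.
T(s) = (5*s^2 + 14*s + 1.35)/(s^3 + 5.9*s^2 + 29.99*s + 67.941)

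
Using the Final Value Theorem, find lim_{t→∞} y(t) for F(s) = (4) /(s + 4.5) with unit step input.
FVT: lim_{t→∞} y(t) = lim_{s→0} s*Y(s) where Y(s) = F(s)/s.
= lim_{s→0} F(s) = F(0) = num(0)/den(0) = 4/4.5 = 0.8889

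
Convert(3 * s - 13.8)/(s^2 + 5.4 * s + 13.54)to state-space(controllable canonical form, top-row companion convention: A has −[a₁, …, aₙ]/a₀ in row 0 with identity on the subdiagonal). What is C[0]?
Reachable canonical form: C = numerator coefficients (right-aligned, zero-padded to length n).
num = 3*s - 13.8, C = [[3, -13.8]].
C[0] = 3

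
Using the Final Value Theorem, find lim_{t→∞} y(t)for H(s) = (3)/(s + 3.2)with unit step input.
FVT: lim_{t→∞} y(t) = lim_{s→0} s*Y(s) where Y(s) = H(s)/s.
= lim_{s→0} H(s) = H(0) = num(0)/den(0) = 3/3.2 = 0.9375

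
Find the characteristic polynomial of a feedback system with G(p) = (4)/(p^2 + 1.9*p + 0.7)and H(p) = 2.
Characteristic poly = G_den * H_den + G_num * H_num = (p^2 + 1.9*p + 0.7) + (8) = p^2 + 1.9*p + 8.7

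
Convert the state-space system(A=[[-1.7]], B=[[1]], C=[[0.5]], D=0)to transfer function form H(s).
H(s) = C(sI - A)⁻¹B + D.
Characteristic polynomial det(sI - A) = s + 1.7.
Numerator from C·adj(sI-A)·B + D·det(sI-A) = 0.5.
H(s) = (0.5)/(s + 1.7)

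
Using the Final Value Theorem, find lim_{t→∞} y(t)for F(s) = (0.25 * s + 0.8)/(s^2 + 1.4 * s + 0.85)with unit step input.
FVT: lim_{t→∞} y(t) = lim_{s→0} s*Y(s) where Y(s) = F(s)/s.
= lim_{s→0} F(s) = F(0) = num(0)/den(0) = 0.8/0.85 = 0.9412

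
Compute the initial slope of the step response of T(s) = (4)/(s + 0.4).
IVT: y'(0⁺) = lim_{s→∞} s²·Y(s) = lim_{s→∞} s·T(s).
deg(num) = 0, deg(den) = 1, relative degree = 1, so s·T(s) → (leading num)/(leading den) = 4/1 = 4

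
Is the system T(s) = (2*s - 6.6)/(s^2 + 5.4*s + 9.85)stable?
Denominator: s^2 + 5.4*s + 9.85. Poles: -2.7 + 1.6j, -2.7 - 1.6j. All Re(p)<0: Yes (stable)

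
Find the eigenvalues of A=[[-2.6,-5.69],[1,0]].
Eigenvalues solve det(λI - A) = 0.
Characteristic polynomial: λ^2 + 2.6*λ + 5.69 = 0.
Roots: -1.3 + 2j, -1.3 - 2j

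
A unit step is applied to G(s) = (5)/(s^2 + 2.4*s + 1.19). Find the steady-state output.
FVT: lim_{t→∞} y(t) = lim_{s→0} s*Y(s) where Y(s) = G(s)/s.
= lim_{s→0} G(s) = G(0) = num(0)/den(0) = 5/1.19 = 4.202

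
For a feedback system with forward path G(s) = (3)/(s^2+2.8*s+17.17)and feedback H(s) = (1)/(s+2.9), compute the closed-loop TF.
Closed-loop T = G/(1+GH).
Numerator: G_num * H_den = 3*s + 8.7.
Denominator: G_den * H_den + G_num * H_num = (s^3 + 5.7*s^2 + 25.29*s + 49.793) + (3) = s^3 + 5.7*s^2 + 25.29*s + 52.793.
T(s) = (3*s + 8.7)/(s^3 + 5.7*s^2 + 25.29*s + 52.793)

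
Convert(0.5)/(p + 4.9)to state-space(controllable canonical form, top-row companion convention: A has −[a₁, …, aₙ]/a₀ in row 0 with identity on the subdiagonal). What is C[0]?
Reachable canonical form: C = numerator coefficients (right-aligned, zero-padded to length n).
num = 0.5, C = [[0.5]].
C[0] = 0.5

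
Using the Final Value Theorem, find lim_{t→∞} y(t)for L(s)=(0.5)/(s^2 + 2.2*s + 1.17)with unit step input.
FVT: lim_{t→∞} y(t) = lim_{s→0} s*Y(s) where Y(s) = L(s)/s.
= lim_{s→0} L(s) = L(0) = num(0)/den(0) = 0.5/1.17 = 0.4274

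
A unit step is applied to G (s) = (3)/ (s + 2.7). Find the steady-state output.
FVT: lim_{t→∞} y(t) = lim_{s→0} s*Y(s) where Y(s) = G(s)/s.
= lim_{s→0} G(s) = G(0) = num(0)/den(0) = 3/2.7 = 1.111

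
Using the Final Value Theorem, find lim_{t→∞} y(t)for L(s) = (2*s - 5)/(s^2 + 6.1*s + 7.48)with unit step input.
FVT: lim_{t→∞} y(t) = lim_{s→0} s*Y(s) where Y(s) = L(s)/s.
= lim_{s→0} L(s) = L(0) = num(0)/den(0) = -5/7.48 = -0.6684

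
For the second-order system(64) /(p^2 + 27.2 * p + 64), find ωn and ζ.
Standard form: ωn²/(p²+2ζωn·p+ωn²).
const=64=ωn² → ωn=8, p coeff=27.2=2ζωn → ζ=1.7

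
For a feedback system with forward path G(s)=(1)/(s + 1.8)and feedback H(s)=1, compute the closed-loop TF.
Closed-loop T = G/(1+GH).
Numerator: G_num * H_den = 1.
Denominator: G_den * H_den + G_num * H_num = (s + 1.8) + (1) = s + 2.8.
T(s) = (1)/(s + 2.8)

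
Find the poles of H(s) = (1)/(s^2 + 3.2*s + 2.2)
Set denominator = 0: s^2 + 3.2*s + 2.2 = (s + 2.2)(s + 1) = 0 → Poles: -1, -2.2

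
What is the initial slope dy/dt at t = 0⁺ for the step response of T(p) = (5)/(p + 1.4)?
IVT: y'(0⁺) = lim_{p→∞} p²·Y(p) = lim_{p→∞} p·T(p).
deg(num) = 0, deg(den) = 1, relative degree = 1, so p·T(p) → (leading num)/(leading den) = 5/1 = 5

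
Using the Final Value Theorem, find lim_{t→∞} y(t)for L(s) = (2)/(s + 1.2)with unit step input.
FVT: lim_{t→∞} y(t) = lim_{s→0} s*Y(s) where Y(s) = L(s)/s.
= lim_{s→0} L(s) = L(0) = num(0)/den(0) = 2/1.2 = 1.667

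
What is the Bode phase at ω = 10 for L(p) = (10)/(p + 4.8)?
Substitute p = j*10: L(j10) = 0.390117 - 0.812744j.
∠L(j10) = atan2(Im, Re) = atan2(-0.812744, 0.390117) = -64.36°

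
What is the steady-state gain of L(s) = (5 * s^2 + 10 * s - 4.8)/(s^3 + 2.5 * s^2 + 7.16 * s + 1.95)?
DC gain = L(0) = num(0)/den(0) = -4.8/1.95 = -2.462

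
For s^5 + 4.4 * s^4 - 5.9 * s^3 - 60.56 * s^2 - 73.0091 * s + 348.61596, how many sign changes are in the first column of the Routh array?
Routh array:
s^5: [1, -5.9, -73.0091]; s^4: [4.4, -60.56, 348.61596]; s^3: [7.86364, -152.24]; s^2: [24.624, 348.61596]; s^1: [-263.57]; s^0: [348.61596]
First column: [1, 4.4, 7.86364, 24.624, -263.57, 348.61596]. Sign changes = 2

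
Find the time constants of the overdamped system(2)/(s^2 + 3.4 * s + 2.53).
Overdamped: real poles at -1.1, -2.3. τ = -1/pole → τ₁ = 0.9091, τ₂ = 0.4348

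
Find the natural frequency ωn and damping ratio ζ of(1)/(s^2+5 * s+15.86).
Underdamped: complex pole -2.5 + 3.1j. ωn = |pole| = 3.982, ζ = -Re(pole)/ωn = 0.6278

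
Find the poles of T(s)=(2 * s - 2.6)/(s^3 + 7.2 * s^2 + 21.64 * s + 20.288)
Set denominator = 0: s^3 + 7.2*s^2 + 21.64*s + 20.288 = (s + 1.6)(s^2 + 5.6*s + 12.68) = 0 → Poles: -1.6, -2.8 + 2.2j, -2.8 - 2.2j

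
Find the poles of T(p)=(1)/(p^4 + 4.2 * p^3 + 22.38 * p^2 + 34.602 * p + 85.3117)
Set denominator = 0: p^4 + 4.2*p^3 + 22.38*p^2 + 34.602*p + 85.3117 = (p^2 + 3.2*p + 12.17)(p^2 + p + 7.01) = 0 → Poles: -0.5 + 2.6j, -0.5 - 2.6j, -1.6 + 3.1j, -1.6 - 3.1j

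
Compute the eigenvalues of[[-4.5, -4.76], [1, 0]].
Eigenvalues solve det(λI - A) = 0.
Characteristic polynomial: λ^2 + 4.5*λ + 4.76 = 0.
Factor: (λ + 2.8)(λ + 1.7) = 0.
Roots: -1.7, -2.8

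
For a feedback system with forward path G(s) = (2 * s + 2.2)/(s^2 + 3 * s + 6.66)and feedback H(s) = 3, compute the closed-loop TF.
Closed-loop T = G/(1+GH).
Numerator: G_num * H_den = 2*s + 2.2.
Denominator: G_den * H_den + G_num * H_num = (s^2 + 3*s + 6.66) + (6*s + 6.6) = s^2 + 9*s + 13.26.
T(s) = (2*s + 2.2)/(s^2 + 9*s + 13.26)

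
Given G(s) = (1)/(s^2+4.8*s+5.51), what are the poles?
Set denominator = 0: s^2 + 4.8*s + 5.51 = (s + 2.9)(s + 1.9) = 0 → Poles: -1.9, -2.9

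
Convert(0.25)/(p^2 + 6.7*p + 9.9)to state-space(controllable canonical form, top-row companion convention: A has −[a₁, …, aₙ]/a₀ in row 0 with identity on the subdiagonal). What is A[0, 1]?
Reachable canonical form for den = p^2 + 6.7*p + 9.9: top row of A = -[a₁,a₂,...,aₙ]/a₀, ones on the subdiagonal, zeros elsewhere.
A = [[-6.7, -9.9], [1, 0]].
A[0,1] = -9.9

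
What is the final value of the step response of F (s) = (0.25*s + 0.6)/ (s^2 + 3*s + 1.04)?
FVT: lim_{t→∞} y(t) = lim_{s→0} s*Y(s) where Y(s) = F(s)/s.
= lim_{s→0} F(s) = F(0) = num(0)/den(0) = 0.6/1.04 = 0.5769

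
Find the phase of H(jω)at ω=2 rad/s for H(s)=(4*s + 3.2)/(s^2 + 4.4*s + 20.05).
Substitute s = j*2: H(j2) = 0.363417 + 0.299186j.
∠H(j2) = atan2(Im, Re) = atan2(0.299186, 0.363417) = 39.46°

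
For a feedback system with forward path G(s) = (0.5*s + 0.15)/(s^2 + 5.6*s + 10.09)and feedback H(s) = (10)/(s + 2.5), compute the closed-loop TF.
Closed-loop T = G/(1+GH).
Numerator: G_num * H_den = 0.5*s^2 + 1.4*s + 0.375.
Denominator: G_den * H_den + G_num * H_num = (s^3 + 8.1*s^2 + 24.09*s + 25.225) + (5*s + 1.5) = s^3 + 8.1*s^2 + 29.09*s + 26.725.
T(s) = (0.5*s^2 + 1.4*s + 0.375)/(s^3 + 8.1*s^2 + 29.09*s + 26.725)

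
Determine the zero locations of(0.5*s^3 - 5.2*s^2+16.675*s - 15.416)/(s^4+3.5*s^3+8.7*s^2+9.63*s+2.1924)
Set numerator = 0: 0.5*s^3 - 5.2*s^2 + 16.675*s - 15.416 = 0.5*(s - 4.7)(s - 4.1)(s - 1.6) = 0 → Zeros: 1.6, 4.1, 4.7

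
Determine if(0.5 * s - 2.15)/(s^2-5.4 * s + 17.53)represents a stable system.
Denominator: s^2 - 5.4*s + 17.53. Poles: 2.7 + 3.2j, 2.7 - 3.2j. All Re(p)<0: No (unstable)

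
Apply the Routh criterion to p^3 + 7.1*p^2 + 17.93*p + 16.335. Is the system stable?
Routh array:
p^3: [1, 17.93]; p^2: [7.1, 16.335]; p^1: [15.6293]; p^0: [16.335]
First column: [1, 7.1, 15.6293, 16.335]. Sign changes = 0.
Yes, stable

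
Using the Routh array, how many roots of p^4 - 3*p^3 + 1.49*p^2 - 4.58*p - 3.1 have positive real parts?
Routh array:
p^4: [1, 1.49, -3.1]; p^3: [-3, -4.58]; p^2: [-0.0366667, -3.1]; p^1: [249.056]; p^0: [-3.1]
First column: [1, -3, -0.0366667, 249.056, -3.1]. Sign changes = RHP roots = 3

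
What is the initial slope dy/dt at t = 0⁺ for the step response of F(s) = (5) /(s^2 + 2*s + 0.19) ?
IVT: y'(0⁺) = lim_{s→∞} s²·Y(s) = lim_{s→∞} s·F(s).
deg(num) = 0, deg(den) = 2, relative degree = 2 ≥ 2, so s·F(s) → 0. Initial slope = 0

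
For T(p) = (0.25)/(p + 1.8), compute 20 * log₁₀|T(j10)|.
Substitute p = j*10: T(j10) = 0.00435878 - 0.0242154j.
|T(j10)| = sqrt(Re² + Im²) = 0.0246.
20*log₁₀(0.0246) = -32.18 dB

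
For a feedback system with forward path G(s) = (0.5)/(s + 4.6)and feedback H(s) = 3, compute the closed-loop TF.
Closed-loop T = G/(1+GH).
Numerator: G_num * H_den = 0.5.
Denominator: G_den * H_den + G_num * H_num = (s + 4.6) + (1.5) = s + 6.1.
T(s) = (0.5)/(s + 6.1)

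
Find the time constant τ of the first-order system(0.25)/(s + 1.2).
First-order system: τ = -1/pole. Pole = -1.2. τ = -1/(-1.2) = 0.8333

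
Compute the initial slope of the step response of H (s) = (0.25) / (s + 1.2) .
IVT: y'(0⁺) = lim_{s→∞} s²·Y(s) = lim_{s→∞} s·H(s).
deg(num) = 0, deg(den) = 1, relative degree = 1, so s·H(s) → (leading num)/(leading den) = 0.25/1 = 0.25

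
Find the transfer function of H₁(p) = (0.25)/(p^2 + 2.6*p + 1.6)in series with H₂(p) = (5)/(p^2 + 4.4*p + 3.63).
Series: H = H₁ · H₂ = (n₁·n₂)/(d₁·d₂).
Num: n₁·n₂ = 1.25. Den: d₁·d₂ = p^4 + 7*p^3 + 16.67*p^2 + 16.478*p + 5.808.
H(p) = (1.25)/(p^4 + 7*p^3 + 16.67*p^2 + 16.478*p + 5.808)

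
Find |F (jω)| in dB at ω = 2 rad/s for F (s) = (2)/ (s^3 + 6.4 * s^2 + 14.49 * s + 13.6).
Substitute s = j*2: F(j2) = -0.0410846 - 0.0718296j.
|F(j2)| = sqrt(Re² + Im²) = 0.08275.
20*log₁₀(0.08275) = -21.64 dB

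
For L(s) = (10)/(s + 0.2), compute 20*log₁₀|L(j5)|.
Substitute s = j*5: L(j5) = 0.0798722 - 1.99681j.
|L(j5)| = sqrt(Re² + Im²) = 1.998.
20*log₁₀(1.998) = 6.01 dB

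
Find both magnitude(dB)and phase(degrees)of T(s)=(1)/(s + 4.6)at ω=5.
Substitute s = j*5: T(j5) = 0.0996534 - 0.108319j.
|T| = 20*log₁₀(sqrt(Re²+Im²)) = -16.64 dB.
∠T = atan2(Im, Re) = -47.39°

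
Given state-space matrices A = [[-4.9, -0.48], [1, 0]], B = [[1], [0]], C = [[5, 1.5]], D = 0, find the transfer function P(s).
P(s) = C(sI - A)⁻¹B + D.
Characteristic polynomial det(sI - A) = s^2 + 4.9*s + 0.48.
Numerator from C·adj(sI-A)·B + D·det(sI-A) = 5*s + 1.5.
P(s) = (5*s + 1.5)/(s^2 + 4.9*s + 0.48)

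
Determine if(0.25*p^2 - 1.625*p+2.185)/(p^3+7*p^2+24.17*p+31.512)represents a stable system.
Denominator: p^3 + 7*p^2 + 24.17*p + 31.512 = (p + 2.4)(p^2 + 4.6*p + 13.13). Poles: -2.3 + 2.8j, -2.3 - 2.8j, -2.4. All Re(p)<0: Yes (stable)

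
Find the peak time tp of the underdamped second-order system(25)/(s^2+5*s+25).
Standard form: ωn²/(s²+2ζωn·s+ωn²) → ωn = 5, ζ = 0.5.
ωd = ωn·√(1-ζ²) = 5·√(1-0.5²) = 4.33.
tp = π/ωd = π/4.33 = 0.7255 s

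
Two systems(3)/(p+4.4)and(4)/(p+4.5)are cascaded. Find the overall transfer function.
Series: H = H₁ · H₂ = (n₁·n₂)/(d₁·d₂).
Num: n₁·n₂ = 12. Den: d₁·d₂ = p^2 + 8.9*p + 19.8.
H(p) = (12)/(p^2 + 8.9*p + 19.8)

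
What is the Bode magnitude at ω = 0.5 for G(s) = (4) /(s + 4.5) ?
Substitute s = j*0.5: G(j0.5) = 0.878049 - 0.097561j.
|G(j0.5)| = sqrt(Re² + Im²) = 0.8835.
20*log₁₀(0.8835) = -1.08 dB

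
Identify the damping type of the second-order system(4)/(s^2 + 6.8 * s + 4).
Standard form: ωn²/(s²+2ζωn·s+ωn²) gives ωn=2, ζ=1.7.
Overdamped (ζ = 1.7 > 1)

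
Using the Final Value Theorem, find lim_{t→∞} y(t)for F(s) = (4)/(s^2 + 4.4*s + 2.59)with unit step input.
FVT: lim_{t→∞} y(t) = lim_{s→0} s*Y(s) where Y(s) = F(s)/s.
= lim_{s→0} F(s) = F(0) = num(0)/den(0) = 4/2.59 = 1.544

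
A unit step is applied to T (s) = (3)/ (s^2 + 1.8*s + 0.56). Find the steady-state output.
FVT: lim_{t→∞} y(t) = lim_{s→0} s*Y(s) where Y(s) = T(s)/s.
= lim_{s→0} T(s) = T(0) = num(0)/den(0) = 3/0.56 = 5.357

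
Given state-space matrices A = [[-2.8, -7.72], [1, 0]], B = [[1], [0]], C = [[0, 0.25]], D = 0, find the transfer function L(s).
L(s) = C(sI - A)⁻¹B + D.
Characteristic polynomial det(sI - A) = s^2 + 2.8*s + 7.72.
Numerator from C·adj(sI-A)·B + D·det(sI-A) = 0.25.
L(s) = (0.25)/(s^2 + 2.8*s + 7.72)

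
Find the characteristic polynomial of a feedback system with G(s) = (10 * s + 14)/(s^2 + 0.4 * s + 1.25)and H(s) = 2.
Characteristic poly = G_den * H_den + G_num * H_num = (s^2 + 0.4*s + 1.25) + (20*s + 28) = s^2 + 20.4*s + 29.25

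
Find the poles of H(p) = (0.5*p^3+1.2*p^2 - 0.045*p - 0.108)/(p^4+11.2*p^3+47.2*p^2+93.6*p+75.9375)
Set denominator = 0: p^4 + 11.2*p^3 + 47.2*p^2 + 93.6*p + 75.9375 = (p + 4.5)(p + 2.7)(p^2 + 4*p + 6.25) = 0 → Poles: -2 + 1.5j, -2 - 1.5j, -2.7, -4.5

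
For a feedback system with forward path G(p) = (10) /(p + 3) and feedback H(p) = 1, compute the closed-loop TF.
Closed-loop T = G/(1+GH).
Numerator: G_num * H_den = 10.
Denominator: G_den * H_den + G_num * H_num = (p + 3) + (10) = p + 13.
T(p) = (10)/(p + 13)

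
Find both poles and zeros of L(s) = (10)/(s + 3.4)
Set denominator = 0: s + 3.4 = 0 → Poles: -3.4
Numerator is a nonzero constant (10) → Zeros: none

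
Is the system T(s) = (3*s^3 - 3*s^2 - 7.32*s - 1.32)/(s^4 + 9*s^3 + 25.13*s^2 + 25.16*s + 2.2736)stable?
Denominator: s^4 + 9*s^3 + 25.13*s^2 + 25.16*s + 2.2736 = (s + 0.1)(s + 4.9)(s^2 + 4*s + 4.64). Poles: -0.1, -2 + 0.8j, -2 - 0.8j, -4.9. All Re(p)<0: Yes (stable)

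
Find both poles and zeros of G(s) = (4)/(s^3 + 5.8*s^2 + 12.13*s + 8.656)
Set denominator = 0: s^3 + 5.8*s^2 + 12.13*s + 8.656 = (s + 1.6)(s^2 + 4.2*s + 5.41) = 0 → Poles: -1.6, -2.1 + 1j, -2.1 - 1j
Numerator is a nonzero constant (4) → Zeros: none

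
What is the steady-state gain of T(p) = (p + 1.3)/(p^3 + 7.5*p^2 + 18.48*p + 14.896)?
DC gain = T(0) = num(0)/den(0) = 1.3/14.896 = 0.08727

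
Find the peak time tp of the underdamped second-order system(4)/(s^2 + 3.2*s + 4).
Standard form: ωn²/(s²+2ζωn·s+ωn²) → ωn = 2, ζ = 0.8.
ωd = ωn·√(1-ζ²) = 2·√(1-0.8²) = 1.2.
tp = π/ωd = π/1.2 = 2.618 s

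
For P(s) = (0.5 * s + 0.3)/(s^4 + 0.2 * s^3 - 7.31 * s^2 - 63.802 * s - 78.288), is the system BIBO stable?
Denominator: s^4 + 0.2*s^3 - 7.31*s^2 - 63.802*s - 78.288 = (s - 4.8)(s + 1.4)(s^2 + 3.6*s + 11.65). Poles: -1.4, -1.8 + 2.9j, -1.8 - 2.9j, 4.8. All Re(p)<0: No (unstable)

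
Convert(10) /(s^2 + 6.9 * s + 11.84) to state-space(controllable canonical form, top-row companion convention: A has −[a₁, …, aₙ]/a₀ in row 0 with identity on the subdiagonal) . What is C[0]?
Reachable canonical form: C = numerator coefficients (right-aligned, zero-padded to length n).
num = 10, C = [[0, 10]].
C[0] = 0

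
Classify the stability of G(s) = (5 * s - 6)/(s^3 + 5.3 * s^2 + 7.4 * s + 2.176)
Denominator: s^3 + 5.3*s^2 + 7.4*s + 2.176 = (s + 3.2)(s + 0.4)(s + 1.7). Poles: -0.4, -1.7, -3.2. Stable (all poles in LHP)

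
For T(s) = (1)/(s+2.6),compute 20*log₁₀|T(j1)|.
Substitute s = j*1: T(j1) = 0.335052 - 0.128866j.
|T(j1)| = sqrt(Re² + Im²) = 0.359.
20*log₁₀(0.359) = -8.90 dB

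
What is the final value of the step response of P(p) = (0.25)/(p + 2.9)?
FVT: lim_{t→∞} y(t) = lim_{p→0} p*Y(p) where Y(p) = P(p)/p.
= lim_{p→0} P(p) = P(0) = num(0)/den(0) = 0.25/2.9 = 0.08621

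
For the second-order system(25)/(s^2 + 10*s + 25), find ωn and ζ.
Standard form: ωn²/(s²+2ζωn·s+ωn²).
const=25=ωn² → ωn=5, s coeff=10=2ζωn → ζ=1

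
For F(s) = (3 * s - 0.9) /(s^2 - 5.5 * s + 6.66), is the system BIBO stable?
Denominator: s^2 - 5.5*s + 6.66 = (s - 3.7)(s - 1.8). Poles: 1.8, 3.7. All Re(p)<0: No (unstable)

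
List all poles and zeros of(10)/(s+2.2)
Set denominator = 0: s + 2.2 = 0 → Poles: -2.2
Numerator is a nonzero constant (10) → Zeros: none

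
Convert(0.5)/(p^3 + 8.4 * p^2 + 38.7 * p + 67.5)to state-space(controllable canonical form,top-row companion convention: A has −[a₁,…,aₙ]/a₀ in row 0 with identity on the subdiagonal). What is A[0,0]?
Reachable canonical form for den = p^3 + 8.4*p^2 + 38.7*p + 67.5: top row of A = -[a₁,a₂,...,aₙ]/a₀, ones on the subdiagonal, zeros elsewhere.
A = [[-8.4, -38.7, -67.5], [1, 0, 0], [0, 1, 0]].
A[0,0] = -8.4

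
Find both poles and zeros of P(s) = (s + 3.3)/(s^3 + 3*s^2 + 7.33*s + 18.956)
Set denominator = 0: s^3 + 3*s^2 + 7.33*s + 18.956 = (s + 2.8)(s^2 + 0.2*s + 6.77) = 0 → Poles: -0.1 + 2.6j, -0.1 - 2.6j, -2.8
Set numerator = 0: s + 3.3 = 0 → Zeros: -3.3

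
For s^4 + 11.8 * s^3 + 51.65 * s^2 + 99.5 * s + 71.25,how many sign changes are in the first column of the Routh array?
Routh array:
s^4: [1, 51.65, 71.25]; s^3: [11.8, 99.5]; s^2: [43.2178, 71.25]; s^1: [80.0462]; s^0: [71.25]
First column: [1, 11.8, 43.2178, 80.0462, 71.25]. Sign changes = 0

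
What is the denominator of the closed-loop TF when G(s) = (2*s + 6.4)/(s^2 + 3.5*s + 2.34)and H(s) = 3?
Characteristic poly = G_den * H_den + G_num * H_num = (s^2 + 3.5*s + 2.34) + (6*s + 19.2) = s^2 + 9.5*s + 21.54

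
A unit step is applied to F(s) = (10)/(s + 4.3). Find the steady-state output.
FVT: lim_{t→∞} y(t) = lim_{s→0} s*Y(s) where Y(s) = F(s)/s.
= lim_{s→0} F(s) = F(0) = num(0)/den(0) = 10/4.3 = 2.326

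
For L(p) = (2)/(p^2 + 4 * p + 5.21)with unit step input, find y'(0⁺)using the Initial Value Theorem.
IVT: y'(0⁺) = lim_{p→∞} p²·Y(p) = lim_{p→∞} p·L(p).
deg(num) = 0, deg(den) = 2, relative degree = 2 ≥ 2, so p·L(p) → 0. Initial slope = 0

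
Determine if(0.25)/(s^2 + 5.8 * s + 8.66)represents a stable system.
Denominator: s^2 + 5.8*s + 8.66. Poles: -2.9 + 0.5j, -2.9 - 0.5j. All Re(p)<0: Yes (stable)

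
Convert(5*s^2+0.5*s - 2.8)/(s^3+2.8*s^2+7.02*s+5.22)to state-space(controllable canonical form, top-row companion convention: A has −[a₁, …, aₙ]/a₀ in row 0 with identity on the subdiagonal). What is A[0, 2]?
Reachable canonical form for den = s^3 + 2.8*s^2 + 7.02*s + 5.22: top row of A = -[a₁,a₂,...,aₙ]/a₀, ones on the subdiagonal, zeros elsewhere.
A = [[-2.8, -7.02, -5.22], [1, 0, 0], [0, 1, 0]].
A[0,2] = -5.22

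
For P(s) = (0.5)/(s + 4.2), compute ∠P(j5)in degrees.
Substitute s = j*5: P(j5) = 0.0492495 - 0.0586304j.
∠P(j5) = atan2(Im, Re) = atan2(-0.0586304, 0.0492495) = -49.97°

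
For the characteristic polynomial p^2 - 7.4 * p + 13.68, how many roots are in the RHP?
p^2 - 7.4*p + 13.68 = (p - 3.6)(p - 3.8). Poles: 3.6, 3.8. RHP poles (Re>0): 2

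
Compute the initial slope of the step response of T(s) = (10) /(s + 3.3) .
IVT: y'(0⁺) = lim_{s→∞} s²·Y(s) = lim_{s→∞} s·T(s).
deg(num) = 0, deg(den) = 1, relative degree = 1, so s·T(s) → (leading num)/(leading den) = 10/1 = 10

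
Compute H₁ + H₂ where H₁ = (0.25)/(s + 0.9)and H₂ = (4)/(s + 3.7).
Parallel: H = H₁ + H₂ = (n₁·d₂ + n₂·d₁)/(d₁·d₂).
n₁·d₂ = 0.25*s + 0.925. n₂·d₁ = 4*s + 3.6. Sum = 4.25*s + 4.525. d₁·d₂ = s^2 + 4.6*s + 3.33.
H(s) = (4.25*s + 4.525)/(s^2 + 4.6*s + 3.33)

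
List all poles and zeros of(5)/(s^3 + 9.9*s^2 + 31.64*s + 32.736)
Set denominator = 0: s^3 + 9.9*s^2 + 31.64*s + 32.736 = (s + 3.1)(s + 4.4)(s + 2.4) = 0 → Poles: -2.4, -3.1, -4.4
Numerator is a nonzero constant (5) → Zeros: none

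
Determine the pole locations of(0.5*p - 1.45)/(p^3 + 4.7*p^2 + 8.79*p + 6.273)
Set denominator = 0: p^3 + 4.7*p^2 + 8.79*p + 6.273 = (p + 1.7)(p^2 + 3*p + 3.69) = 0 → Poles: -1.5 + 1.2j, -1.5 - 1.2j, -1.7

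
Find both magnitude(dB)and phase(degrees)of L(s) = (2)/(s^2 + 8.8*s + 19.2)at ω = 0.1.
Substitute s = j*0.1: L(j0.1) = 0.104002 - 0.00476925j.
|L| = 20*log₁₀(sqrt(Re²+Im²)) = -19.65 dB.
∠L = atan2(Im, Re) = -2.63°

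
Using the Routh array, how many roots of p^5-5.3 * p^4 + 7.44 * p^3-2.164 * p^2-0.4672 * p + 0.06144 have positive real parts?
Routh array:
p^5: [1, 7.44, -0.4672]; p^4: [-5.3, -2.164, 0.06144]; p^3: [7.0317, -0.455608]; p^2: [-2.5074, 0.06144]; p^1: [-0.283307]; p^0: [0.06144]
First column: [1, -5.3, 7.0317, -2.5074, -0.283307, 0.06144]. Sign changes = RHP roots = 4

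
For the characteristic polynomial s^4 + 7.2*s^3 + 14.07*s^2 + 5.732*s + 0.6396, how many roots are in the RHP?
s^4 + 7.2*s^3 + 14.07*s^2 + 5.732*s + 0.6396 = (s + 0.2)(s + 0.3)(s + 4.1)(s + 2.6). Poles: -0.2, -0.3, -2.6, -4.1. RHP poles (Re>0): 0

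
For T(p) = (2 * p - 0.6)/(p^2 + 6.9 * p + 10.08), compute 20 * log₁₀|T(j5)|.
Substitute p = j*5: T(j5) = 0.250522 - 0.0909505j.
|T(j5)| = sqrt(Re² + Im²) = 0.2665.
20*log₁₀(0.2665) = -11.49 dB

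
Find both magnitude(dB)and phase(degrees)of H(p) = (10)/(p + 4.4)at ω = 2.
Substitute p = j*2: H(j2) = 1.88356 - 0.856164j.
|H| = 20*log₁₀(sqrt(Re²+Im²)) = 6.32 dB.
∠H = atan2(Im, Re) = -24.44°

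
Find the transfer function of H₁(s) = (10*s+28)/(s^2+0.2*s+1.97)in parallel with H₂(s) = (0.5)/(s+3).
Parallel: H = H₁ + H₂ = (n₁·d₂ + n₂·d₁)/(d₁·d₂).
n₁·d₂ = 10*s^2 + 58*s + 84. n₂·d₁ = 0.5*s^2 + 0.1*s + 0.985. Sum = 10.5*s^2 + 58.1*s + 84.985. d₁·d₂ = s^3 + 3.2*s^2 + 2.57*s + 5.91.
H(s) = (10.5*s^2 + 58.1*s + 84.985)/(s^3 + 3.2*s^2 + 2.57*s + 5.91)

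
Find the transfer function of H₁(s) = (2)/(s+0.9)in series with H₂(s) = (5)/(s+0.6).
Series: H = H₁ · H₂ = (n₁·n₂)/(d₁·d₂).
Num: n₁·n₂ = 10. Den: d₁·d₂ = s^2 + 1.5*s + 0.54.
H(s) = (10)/(s^2 + 1.5*s + 0.54)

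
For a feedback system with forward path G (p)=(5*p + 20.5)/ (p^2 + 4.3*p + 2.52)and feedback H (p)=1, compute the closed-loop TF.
Closed-loop T = G/(1+GH).
Numerator: G_num * H_den = 5*p + 20.5.
Denominator: G_den * H_den + G_num * H_num = (p^2 + 4.3*p + 2.52) + (5*p + 20.5) = p^2 + 9.3*p + 23.02.
T(p) = (5*p + 20.5)/(p^2 + 9.3*p + 23.02)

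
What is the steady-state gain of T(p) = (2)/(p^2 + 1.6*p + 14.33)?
DC gain = T(0) = num(0)/den(0) = 2/14.33 = 0.1396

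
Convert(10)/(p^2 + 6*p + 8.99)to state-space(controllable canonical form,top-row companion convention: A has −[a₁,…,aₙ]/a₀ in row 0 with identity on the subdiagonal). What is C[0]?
Reachable canonical form: C = numerator coefficients (right-aligned, zero-padded to length n).
num = 10, C = [[0, 10]].
C[0] = 0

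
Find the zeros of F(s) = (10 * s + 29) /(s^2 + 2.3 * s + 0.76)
Set numerator = 0: 10*s + 29 = 0 → Zeros: -2.9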